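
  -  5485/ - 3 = 1828 + 1/3= 1828.33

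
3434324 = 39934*86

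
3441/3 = 1147 = 1147.00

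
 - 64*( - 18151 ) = 1161664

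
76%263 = 76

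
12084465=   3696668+8387797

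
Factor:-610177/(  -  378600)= 2^(-3 )*3^( - 1)*5^(-2) * 967^1 = 967/600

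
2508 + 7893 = 10401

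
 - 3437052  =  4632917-8069969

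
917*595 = 545615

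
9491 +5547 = 15038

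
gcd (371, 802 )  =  1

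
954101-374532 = 579569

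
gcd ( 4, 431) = 1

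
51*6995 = 356745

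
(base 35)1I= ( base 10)53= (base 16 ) 35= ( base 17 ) 32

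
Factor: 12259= 13^1*23^1*41^1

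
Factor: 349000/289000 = 17^(  -  2 )*349^1 = 349/289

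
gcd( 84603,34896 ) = 3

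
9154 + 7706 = 16860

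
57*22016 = 1254912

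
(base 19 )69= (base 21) 5i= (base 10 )123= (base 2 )1111011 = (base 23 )58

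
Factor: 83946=2^1 *3^1*17^1*  823^1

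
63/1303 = 63/1303 = 0.05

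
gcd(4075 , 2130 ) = 5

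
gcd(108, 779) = 1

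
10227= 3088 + 7139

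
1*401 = 401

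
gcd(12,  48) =12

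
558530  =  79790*7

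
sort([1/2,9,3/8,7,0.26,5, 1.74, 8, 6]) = [0.26,3/8, 1/2,  1.74,5,6,7,  8 , 9 ]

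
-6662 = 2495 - 9157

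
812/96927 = 812/96927 = 0.01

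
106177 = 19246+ 86931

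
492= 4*123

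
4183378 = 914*4577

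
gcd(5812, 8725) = 1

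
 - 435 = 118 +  - 553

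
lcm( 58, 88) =2552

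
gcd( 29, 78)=1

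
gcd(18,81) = 9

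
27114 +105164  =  132278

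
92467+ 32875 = 125342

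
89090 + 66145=155235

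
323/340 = 19/20 = 0.95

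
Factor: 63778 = 2^1 * 11^1 * 13^1*223^1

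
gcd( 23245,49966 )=1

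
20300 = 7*2900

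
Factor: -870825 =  - 3^1*5^2 * 17^1*683^1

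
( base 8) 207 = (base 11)113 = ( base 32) 47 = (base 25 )5A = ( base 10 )135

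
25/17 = 25/17= 1.47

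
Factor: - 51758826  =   - 2^1*3^1*7^1*1232353^1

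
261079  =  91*2869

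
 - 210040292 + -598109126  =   - 808149418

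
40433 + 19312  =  59745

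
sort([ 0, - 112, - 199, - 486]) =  [  -  486, - 199, - 112, 0 ]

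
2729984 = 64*42656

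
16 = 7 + 9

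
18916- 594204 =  - 575288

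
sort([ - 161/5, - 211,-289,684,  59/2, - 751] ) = [ - 751, - 289, - 211,-161/5, 59/2,684 ] 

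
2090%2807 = 2090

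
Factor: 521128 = 2^3 *65141^1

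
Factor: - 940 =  -2^2 * 5^1 * 47^1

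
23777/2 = 11888 + 1/2 = 11888.50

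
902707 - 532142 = 370565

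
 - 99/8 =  - 99/8 =- 12.38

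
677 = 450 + 227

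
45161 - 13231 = 31930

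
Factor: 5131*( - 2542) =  - 2^1*7^1*  31^1*41^1*733^1 = -13043002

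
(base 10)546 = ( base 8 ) 1042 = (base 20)176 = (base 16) 222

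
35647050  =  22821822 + 12825228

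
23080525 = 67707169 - 44626644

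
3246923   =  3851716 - 604793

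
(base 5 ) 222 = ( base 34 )1s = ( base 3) 2022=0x3E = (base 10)62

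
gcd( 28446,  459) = 3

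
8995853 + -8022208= 973645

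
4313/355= 12+ 53/355 = 12.15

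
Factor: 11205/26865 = 83^1 * 199^( - 1 ) =83/199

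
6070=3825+2245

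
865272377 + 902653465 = 1767925842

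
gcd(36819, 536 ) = 1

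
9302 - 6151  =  3151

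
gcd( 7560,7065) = 45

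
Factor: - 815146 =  - 2^1*407573^1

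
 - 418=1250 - 1668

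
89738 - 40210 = 49528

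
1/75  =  1/75 = 0.01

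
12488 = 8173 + 4315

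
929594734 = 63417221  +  866177513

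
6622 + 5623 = 12245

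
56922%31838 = 25084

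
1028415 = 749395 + 279020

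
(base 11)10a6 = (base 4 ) 112213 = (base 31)1FL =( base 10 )1447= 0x5a7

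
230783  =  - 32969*(  -  7 )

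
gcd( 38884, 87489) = 9721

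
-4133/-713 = 5 + 568/713 = 5.80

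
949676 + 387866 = 1337542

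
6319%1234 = 149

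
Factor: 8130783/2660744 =2^( - 3)*3^1*37^( - 1 ) * 53^1*89^( - 1 )*101^( - 1) * 51137^1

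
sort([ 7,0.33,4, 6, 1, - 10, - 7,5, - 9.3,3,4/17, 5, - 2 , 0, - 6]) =[ - 10 , - 9.3, - 7, - 6,  -  2, 0,4/17,0.33,1,3,4,5,5,6 , 7 ] 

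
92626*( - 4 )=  - 370504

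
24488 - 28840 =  - 4352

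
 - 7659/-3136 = 2+1387/3136 = 2.44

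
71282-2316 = 68966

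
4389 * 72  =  316008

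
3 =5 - 2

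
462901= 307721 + 155180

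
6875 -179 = 6696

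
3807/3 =1269 =1269.00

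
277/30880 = 277/30880 = 0.01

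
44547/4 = 44547/4 = 11136.75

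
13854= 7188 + 6666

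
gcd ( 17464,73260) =148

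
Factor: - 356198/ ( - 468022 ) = 739/971 = 739^1 * 971^(-1)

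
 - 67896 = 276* ( - 246) 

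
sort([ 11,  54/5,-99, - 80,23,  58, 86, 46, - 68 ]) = [ - 99, - 80,-68, 54/5,11, 23, 46,58,86 ]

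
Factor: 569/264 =2^( - 3)*3^( - 1)*11^(-1 )*569^1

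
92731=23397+69334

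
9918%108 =90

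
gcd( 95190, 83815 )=5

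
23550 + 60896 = 84446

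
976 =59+917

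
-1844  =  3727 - 5571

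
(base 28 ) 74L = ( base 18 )h65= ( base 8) 12765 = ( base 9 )7635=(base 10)5621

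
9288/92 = 2322/23 = 100.96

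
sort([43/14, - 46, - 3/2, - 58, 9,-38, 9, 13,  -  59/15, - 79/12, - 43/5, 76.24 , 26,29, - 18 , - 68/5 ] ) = [ - 58, - 46, - 38, - 18, - 68/5, - 43/5, - 79/12, - 59/15, - 3/2 , 43/14, 9, 9, 13,  26, 29,  76.24]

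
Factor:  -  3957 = - 3^1 * 1319^1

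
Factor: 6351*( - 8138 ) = - 51684438 =- 2^1*3^1*13^1 *29^1 * 73^1 * 313^1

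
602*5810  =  3497620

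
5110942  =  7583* 674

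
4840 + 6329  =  11169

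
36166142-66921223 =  - 30755081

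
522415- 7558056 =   -  7035641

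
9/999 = 1/111 = 0.01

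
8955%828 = 675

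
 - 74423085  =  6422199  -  80845284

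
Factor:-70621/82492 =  - 2^( - 2)*41^( - 1) * 503^( - 1) * 70621^1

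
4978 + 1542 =6520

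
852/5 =170 + 2/5 = 170.40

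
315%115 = 85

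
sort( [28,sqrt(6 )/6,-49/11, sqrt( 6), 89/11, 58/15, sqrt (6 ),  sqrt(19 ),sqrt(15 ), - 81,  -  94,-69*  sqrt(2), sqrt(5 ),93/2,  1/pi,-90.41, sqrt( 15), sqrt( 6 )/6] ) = [ - 69 * sqrt( 2), - 94, - 90.41, - 81,-49/11,1/pi, sqrt (6 ) /6,sqrt(6)/6, sqrt(5 ), sqrt (6), sqrt ( 6 ), 58/15, sqrt(15) , sqrt( 15 ),sqrt(19),89/11,28 , 93/2 ]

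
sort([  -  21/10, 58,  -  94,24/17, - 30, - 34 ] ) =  [ - 94, - 34, - 30, - 21/10,24/17,  58]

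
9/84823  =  9/84823 =0.00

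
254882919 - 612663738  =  -357780819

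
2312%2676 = 2312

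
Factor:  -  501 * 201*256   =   - 2^8*3^2 *67^1 *167^1= - 25779456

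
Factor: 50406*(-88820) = -4477060920=- 2^3*3^1*5^1 * 31^1*271^1*4441^1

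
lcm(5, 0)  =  0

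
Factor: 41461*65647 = 7^1*5923^1*65647^1 = 2721790267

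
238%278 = 238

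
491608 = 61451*8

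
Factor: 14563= 14563^1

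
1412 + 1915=3327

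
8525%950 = 925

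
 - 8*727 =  - 5816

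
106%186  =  106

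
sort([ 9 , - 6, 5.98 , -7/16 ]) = [ - 6 , - 7/16,  5.98,9] 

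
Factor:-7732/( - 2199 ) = 2^2*3^(-1)*733^ (-1 )*1933^1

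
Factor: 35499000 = 2^3*3^1*5^3*11833^1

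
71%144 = 71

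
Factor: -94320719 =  - 94320719^1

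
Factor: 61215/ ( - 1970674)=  - 2^(-1)*3^1 *5^1*7^1*11^1*17^(-1 )*53^1*149^(-1 ) * 389^(  -  1 )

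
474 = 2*237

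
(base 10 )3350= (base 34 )2UI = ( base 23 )67f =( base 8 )6426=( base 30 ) 3LK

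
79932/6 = 13322 = 13322.00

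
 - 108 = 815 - 923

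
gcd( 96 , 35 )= 1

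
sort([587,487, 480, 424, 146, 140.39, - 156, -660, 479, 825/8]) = [ - 660,-156, 825/8, 140.39 , 146,424, 479 , 480,487,587]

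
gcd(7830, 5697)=27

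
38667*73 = 2822691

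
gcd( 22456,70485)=1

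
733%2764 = 733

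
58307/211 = 58307/211  =  276.34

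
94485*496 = 46864560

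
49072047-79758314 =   -  30686267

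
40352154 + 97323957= 137676111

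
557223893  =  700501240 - 143277347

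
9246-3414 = 5832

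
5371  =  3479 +1892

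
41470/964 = 43 + 9/482 = 43.02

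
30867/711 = 43  +  98/237   =  43.41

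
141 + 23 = 164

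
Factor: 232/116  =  2^1 =2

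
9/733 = 9/733  =  0.01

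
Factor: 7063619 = 17^1*415507^1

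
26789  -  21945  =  4844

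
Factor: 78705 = 3^3*5^1*11^1*53^1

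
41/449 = 41/449  =  0.09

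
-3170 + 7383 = 4213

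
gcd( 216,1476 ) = 36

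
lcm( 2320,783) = 62640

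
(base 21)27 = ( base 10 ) 49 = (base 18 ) 2D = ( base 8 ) 61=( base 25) 1o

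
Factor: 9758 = 2^1*7^1* 17^1*41^1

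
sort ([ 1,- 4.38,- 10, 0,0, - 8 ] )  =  [ - 10, - 8,  -  4.38,0,  0,1]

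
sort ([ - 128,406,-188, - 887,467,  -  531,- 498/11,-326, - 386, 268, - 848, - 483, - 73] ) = [  -  887,-848, -531 , - 483,-386,-326, - 188,-128 , - 73, - 498/11,268 , 406,467]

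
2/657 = 2/657 = 0.00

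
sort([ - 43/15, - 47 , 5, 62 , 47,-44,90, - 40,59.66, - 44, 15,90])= [-47, - 44,-44,-40 , -43/15,5, 15,  47, 59.66, 62 , 90,90]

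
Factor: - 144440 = -2^3*5^1*23^1*157^1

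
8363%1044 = 11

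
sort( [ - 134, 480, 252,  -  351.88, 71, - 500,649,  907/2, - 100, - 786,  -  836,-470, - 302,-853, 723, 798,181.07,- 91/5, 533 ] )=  [-853,-836 , - 786, - 500,-470,-351.88,-302, - 134,- 100,-91/5 , 71,181.07, 252,907/2,480, 533,  649, 723,  798]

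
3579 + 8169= 11748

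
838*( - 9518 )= - 7976084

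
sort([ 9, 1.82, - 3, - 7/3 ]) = [ - 3,-7/3 , 1.82, 9] 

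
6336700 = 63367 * 100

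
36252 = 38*954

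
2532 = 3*844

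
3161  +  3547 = 6708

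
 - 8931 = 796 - 9727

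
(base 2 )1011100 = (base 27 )3b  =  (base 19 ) 4g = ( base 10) 92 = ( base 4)1130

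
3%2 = 1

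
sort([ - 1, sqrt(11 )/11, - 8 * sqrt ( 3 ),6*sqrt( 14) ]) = [ - 8*sqrt( 3), - 1,sqrt( 11)/11,6 * sqrt( 14)] 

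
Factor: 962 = 2^1*13^1*37^1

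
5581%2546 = 489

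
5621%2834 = 2787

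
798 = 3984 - 3186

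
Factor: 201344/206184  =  208/213=2^4*3^ ( - 1 )*13^1*71^(-1 )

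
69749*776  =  54125224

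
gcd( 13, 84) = 1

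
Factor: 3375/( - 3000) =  -9/8 = - 2^( - 3)*3^2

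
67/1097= 67/1097 = 0.06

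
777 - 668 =109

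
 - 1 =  - 1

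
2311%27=16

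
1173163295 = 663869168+509294127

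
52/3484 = 1/67 = 0.01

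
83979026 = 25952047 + 58026979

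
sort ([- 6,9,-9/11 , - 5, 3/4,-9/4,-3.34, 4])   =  [  -  6, - 5, - 3.34,- 9/4, -9/11, 3/4,4, 9]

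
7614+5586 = 13200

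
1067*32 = 34144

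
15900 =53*300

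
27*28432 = 767664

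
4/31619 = 4/31619 = 0.00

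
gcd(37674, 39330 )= 414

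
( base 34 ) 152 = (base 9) 1735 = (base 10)1328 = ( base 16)530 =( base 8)2460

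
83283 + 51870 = 135153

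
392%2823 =392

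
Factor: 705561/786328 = 2^( - 3 )*3^1*227^(  -  1)*251^1*433^(-1)*937^1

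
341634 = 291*1174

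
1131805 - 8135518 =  - 7003713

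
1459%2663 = 1459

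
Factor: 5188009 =17^1 * 79^1*3863^1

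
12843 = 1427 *9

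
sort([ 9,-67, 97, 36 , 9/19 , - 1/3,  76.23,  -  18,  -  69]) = [ -69,-67, - 18,- 1/3 , 9/19,  9, 36,76.23,97 ]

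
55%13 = 3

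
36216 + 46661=82877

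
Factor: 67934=2^1*33967^1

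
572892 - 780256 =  - 207364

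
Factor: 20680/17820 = 2^1*3^( - 4) * 47^1 = 94/81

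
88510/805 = 109 + 153/161 =109.95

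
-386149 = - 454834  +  68685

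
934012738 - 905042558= 28970180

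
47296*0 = 0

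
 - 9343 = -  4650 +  - 4693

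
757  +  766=1523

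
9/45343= 9/45343 =0.00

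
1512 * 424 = 641088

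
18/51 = 6/17 = 0.35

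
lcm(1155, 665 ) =21945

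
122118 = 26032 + 96086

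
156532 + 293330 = 449862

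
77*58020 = 4467540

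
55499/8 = 55499/8 = 6937.38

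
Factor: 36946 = 2^1*7^2 * 13^1*29^1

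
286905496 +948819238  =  1235724734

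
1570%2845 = 1570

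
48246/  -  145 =-333 + 39/145=-332.73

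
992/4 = 248 = 248.00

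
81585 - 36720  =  44865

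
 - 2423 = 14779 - 17202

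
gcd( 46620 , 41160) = 420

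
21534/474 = 45 + 34/79 = 45.43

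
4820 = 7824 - 3004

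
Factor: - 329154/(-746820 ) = 119/270 =2^(- 1 )*3^( - 3)  *  5^(-1)*7^1*17^1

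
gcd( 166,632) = 2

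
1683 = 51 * 33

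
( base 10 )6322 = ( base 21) E71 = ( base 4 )1202302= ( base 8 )14262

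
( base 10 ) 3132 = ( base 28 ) 3RO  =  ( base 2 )110000111100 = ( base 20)7GC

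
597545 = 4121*145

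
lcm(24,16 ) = 48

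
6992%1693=220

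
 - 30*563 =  - 16890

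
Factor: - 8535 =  - 3^1*5^1*569^1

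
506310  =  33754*15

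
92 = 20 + 72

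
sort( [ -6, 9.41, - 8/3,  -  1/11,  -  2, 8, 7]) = [  -  6, - 8/3, - 2, - 1/11, 7,8,9.41]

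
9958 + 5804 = 15762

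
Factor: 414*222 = 91908= 2^2*3^3*23^1* 37^1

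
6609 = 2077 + 4532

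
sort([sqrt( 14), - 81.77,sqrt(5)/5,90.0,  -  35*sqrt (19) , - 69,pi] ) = [ - 35*sqrt(19), - 81.77, - 69,  sqrt (5) /5,pi, sqrt( 14), 90.0 ]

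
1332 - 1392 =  - 60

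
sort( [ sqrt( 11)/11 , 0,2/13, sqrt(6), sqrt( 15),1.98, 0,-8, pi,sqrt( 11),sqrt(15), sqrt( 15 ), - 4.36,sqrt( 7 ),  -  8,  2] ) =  [ - 8,  -  8,  -  4.36,0,0,  2/13,sqrt (11)/11,1.98,2, sqrt( 6),  sqrt(7), pi,sqrt ( 11),sqrt(15),sqrt( 15 ),sqrt( 15 )] 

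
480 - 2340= - 1860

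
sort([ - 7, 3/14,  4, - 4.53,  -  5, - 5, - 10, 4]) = [ - 10 ,- 7,  -  5,-5, - 4.53, 3/14, 4, 4 ]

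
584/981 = 584/981  =  0.60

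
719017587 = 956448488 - 237430901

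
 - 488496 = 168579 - 657075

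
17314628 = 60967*284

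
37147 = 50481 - 13334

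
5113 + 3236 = 8349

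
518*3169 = 1641542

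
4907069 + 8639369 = 13546438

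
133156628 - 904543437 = -771386809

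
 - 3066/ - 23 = 133  +  7/23 = 133.30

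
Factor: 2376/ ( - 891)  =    -  2^3*3^ ( - 1)=-8/3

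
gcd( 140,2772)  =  28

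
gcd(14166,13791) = 3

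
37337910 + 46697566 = 84035476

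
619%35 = 24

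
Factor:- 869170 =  - 2^1 * 5^1 * 23^1*3779^1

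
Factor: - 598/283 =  - 2^1*13^1*23^1*283^( - 1 )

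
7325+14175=21500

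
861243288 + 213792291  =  1075035579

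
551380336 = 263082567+288297769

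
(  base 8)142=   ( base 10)98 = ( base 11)8a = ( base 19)53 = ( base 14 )70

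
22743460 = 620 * 36683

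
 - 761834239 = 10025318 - 771859557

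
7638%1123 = 900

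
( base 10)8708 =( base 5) 234313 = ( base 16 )2204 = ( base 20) 11F8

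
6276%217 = 200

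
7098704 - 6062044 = 1036660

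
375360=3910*96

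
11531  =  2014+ 9517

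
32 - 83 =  - 51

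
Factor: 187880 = 2^3 * 5^1 * 7^1*11^1*61^1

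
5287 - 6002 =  - 715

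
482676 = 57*8468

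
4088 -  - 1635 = 5723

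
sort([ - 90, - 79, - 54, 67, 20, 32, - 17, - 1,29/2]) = [ -90,  -  79, - 54,- 17, - 1,29/2, 20,  32, 67]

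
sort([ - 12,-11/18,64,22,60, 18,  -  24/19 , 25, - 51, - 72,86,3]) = [ - 72, - 51, - 12, - 24/19,- 11/18,3,18,22, 25, 60, 64,86 ]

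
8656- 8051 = 605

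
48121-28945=19176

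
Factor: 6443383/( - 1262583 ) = -3^( - 2 ) * 7^ (  -  3)*409^( - 1)*6443383^1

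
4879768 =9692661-4812893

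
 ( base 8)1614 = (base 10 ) 908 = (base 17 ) 327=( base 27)16h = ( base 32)SC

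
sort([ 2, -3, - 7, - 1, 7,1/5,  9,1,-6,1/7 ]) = [ - 7, - 6, - 3,-1,1/7, 1/5,1,2, 7,  9 ] 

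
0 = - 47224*0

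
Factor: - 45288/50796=-74/83 = - 2^1*37^1*83^( - 1 ) 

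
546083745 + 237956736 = 784040481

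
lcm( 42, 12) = 84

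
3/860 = 3/860 = 0.00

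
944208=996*948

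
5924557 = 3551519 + 2373038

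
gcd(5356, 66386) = 2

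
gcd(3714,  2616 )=6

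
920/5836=230/1459 = 0.16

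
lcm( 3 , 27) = 27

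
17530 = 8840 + 8690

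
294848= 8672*34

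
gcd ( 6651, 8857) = 1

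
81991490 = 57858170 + 24133320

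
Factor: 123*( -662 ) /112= - 2^ ( -3 )*3^1*7^( - 1 )*41^1*331^1 = - 40713/56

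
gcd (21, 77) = 7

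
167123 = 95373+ 71750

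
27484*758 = 20832872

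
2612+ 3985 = 6597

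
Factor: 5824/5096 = 2^3*7^( - 1 ) = 8/7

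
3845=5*769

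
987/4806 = 329/1602 = 0.21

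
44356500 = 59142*750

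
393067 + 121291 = 514358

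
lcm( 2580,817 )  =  49020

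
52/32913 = 52/32913 = 0.00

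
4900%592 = 164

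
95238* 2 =190476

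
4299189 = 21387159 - 17087970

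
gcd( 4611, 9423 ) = 3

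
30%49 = 30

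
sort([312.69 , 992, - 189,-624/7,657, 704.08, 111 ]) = [ - 189 , - 624/7 , 111, 312.69, 657,704.08 , 992] 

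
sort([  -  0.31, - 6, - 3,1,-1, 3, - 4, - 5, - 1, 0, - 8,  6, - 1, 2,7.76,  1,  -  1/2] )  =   [ - 8, - 6, - 5, - 4, - 3, - 1, - 1 ,-1, - 1/2, - 0.31,  0,1,1, 2, 3,6,7.76]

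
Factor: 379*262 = 2^1 * 131^1*379^1=99298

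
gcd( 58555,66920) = 8365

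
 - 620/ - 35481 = 620/35481 = 0.02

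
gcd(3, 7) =1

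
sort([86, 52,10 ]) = [10, 52,  86] 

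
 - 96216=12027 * (-8 )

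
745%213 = 106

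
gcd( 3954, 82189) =1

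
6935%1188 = 995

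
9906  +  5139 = 15045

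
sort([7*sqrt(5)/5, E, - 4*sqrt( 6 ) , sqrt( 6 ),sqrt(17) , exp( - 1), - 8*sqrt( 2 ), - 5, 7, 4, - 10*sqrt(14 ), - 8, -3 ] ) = [ - 10*sqrt(14),-8*sqrt(2), - 4*sqrt(6), - 8, - 5, - 3,exp( - 1 ), sqrt(6),E, 7*sqrt(5 ) /5, 4, sqrt(17 ),  7]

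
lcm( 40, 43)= 1720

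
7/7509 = 7/7509= 0.00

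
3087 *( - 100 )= - 308700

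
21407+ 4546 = 25953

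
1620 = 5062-3442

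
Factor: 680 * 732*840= 2^8 * 3^2 * 5^2*7^1* 17^1*61^1 = 418118400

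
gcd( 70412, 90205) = 1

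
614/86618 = 307/43309=0.01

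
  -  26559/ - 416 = 2043/32 = 63.84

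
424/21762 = 212/10881=0.02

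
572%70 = 12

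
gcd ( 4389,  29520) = 3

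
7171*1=7171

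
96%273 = 96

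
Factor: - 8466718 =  - 2^1*13^1*325643^1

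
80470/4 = 40235/2 = 20117.50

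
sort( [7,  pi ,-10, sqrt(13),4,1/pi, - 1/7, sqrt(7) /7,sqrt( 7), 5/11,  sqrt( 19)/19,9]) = [-10, - 1/7,  sqrt( 19)/19,  1/pi,  sqrt( 7)/7, 5/11,  sqrt( 7),pi,sqrt ( 13), 4,7, 9 ]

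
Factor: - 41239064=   -  2^3*43^1*119881^1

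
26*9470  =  246220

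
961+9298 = 10259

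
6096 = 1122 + 4974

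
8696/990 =8 + 388/495= 8.78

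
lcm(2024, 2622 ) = 115368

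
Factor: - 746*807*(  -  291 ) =175188402 = 2^1*3^2*97^1 * 269^1*373^1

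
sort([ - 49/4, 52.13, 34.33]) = [-49/4,34.33,52.13 ]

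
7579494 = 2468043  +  5111451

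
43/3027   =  43/3027 =0.01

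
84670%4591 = 2032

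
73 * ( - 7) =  - 511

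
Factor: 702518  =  2^1*351259^1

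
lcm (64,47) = 3008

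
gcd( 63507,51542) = 1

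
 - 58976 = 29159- 88135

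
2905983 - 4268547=  -  1362564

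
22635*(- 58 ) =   -  1312830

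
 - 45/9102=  - 15/3034 = -0.00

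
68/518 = 34/259 = 0.13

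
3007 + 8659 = 11666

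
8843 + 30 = 8873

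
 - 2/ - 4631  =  2/4631=0.00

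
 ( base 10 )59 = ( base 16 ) 3b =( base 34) 1P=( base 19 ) 32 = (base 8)73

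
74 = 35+39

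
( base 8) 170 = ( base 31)3R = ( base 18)6c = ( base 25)4k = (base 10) 120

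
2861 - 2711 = 150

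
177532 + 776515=954047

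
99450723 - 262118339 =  - 162667616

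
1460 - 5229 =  -3769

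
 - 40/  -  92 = 10/23  =  0.43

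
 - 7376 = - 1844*4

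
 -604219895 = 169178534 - 773398429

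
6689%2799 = 1091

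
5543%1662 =557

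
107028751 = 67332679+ 39696072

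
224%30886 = 224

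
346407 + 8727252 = 9073659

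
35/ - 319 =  - 1 + 284/319 =- 0.11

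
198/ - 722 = -1+ 262/361 = - 0.27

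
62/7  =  8 + 6/7= 8.86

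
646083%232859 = 180365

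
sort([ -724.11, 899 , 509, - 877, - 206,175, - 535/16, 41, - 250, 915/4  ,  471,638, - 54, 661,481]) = [- 877, - 724.11,-250, - 206 , - 54,-535/16,41, 175, 915/4,471, 481, 509,638, 661 , 899]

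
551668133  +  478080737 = 1029748870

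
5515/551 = 5515/551  =  10.01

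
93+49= 142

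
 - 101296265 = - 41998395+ - 59297870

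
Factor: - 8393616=-2^4*3^2*7^1*11^1*757^1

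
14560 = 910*16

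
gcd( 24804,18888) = 12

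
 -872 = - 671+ - 201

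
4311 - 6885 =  - 2574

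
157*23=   3611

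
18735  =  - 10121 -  - 28856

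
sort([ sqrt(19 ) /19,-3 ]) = [-3,  sqrt( 19 ) /19 ] 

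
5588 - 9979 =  - 4391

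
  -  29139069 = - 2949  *9881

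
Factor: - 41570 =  - 2^1 * 5^1*4157^1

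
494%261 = 233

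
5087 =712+4375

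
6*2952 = 17712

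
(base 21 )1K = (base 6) 105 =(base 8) 51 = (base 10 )41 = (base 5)131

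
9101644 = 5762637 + 3339007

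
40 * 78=3120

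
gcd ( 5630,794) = 2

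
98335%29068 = 11131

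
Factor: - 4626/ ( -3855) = 2^1 * 3^1*5^(-1 ) = 6/5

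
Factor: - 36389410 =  - 2^1 *5^1*3638941^1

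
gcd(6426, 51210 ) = 18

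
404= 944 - 540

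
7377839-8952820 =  - 1574981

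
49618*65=3225170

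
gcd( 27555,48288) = 3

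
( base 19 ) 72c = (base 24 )4B9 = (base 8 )5021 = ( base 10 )2577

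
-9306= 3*(  -  3102)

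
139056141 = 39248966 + 99807175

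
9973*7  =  69811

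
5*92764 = 463820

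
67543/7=9649 = 9649.00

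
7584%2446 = 246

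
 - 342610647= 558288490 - 900899137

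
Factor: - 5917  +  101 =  - 5816 = - 2^3*727^1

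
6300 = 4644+1656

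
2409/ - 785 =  - 4 + 731/785 = - 3.07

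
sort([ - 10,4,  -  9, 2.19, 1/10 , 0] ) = [ - 10 , - 9, 0,  1/10, 2.19, 4 ]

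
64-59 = 5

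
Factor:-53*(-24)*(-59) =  - 2^3*3^1*53^1*59^1 = -75048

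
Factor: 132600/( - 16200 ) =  - 221/27 = - 3^(  -  3)*13^1*17^1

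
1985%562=299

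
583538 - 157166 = 426372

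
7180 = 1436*5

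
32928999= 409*80511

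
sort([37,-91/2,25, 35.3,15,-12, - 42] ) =[- 91/2, - 42,  -  12,  15 , 25, 35.3, 37 ] 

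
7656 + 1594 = 9250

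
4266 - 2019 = 2247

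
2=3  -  1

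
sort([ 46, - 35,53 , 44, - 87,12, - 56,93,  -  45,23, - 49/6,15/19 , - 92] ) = [-92, - 87, - 56, - 45 ,-35, - 49/6,15/19, 12,23,44, 46,  53, 93]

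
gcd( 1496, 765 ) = 17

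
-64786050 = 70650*( -917) 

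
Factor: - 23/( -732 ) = 2^(-2)*3^ (-1 )*23^1*61^( - 1 )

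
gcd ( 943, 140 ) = 1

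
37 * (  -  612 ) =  - 22644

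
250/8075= 10/323 = 0.03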